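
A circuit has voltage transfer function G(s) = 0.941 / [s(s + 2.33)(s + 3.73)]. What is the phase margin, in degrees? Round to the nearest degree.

Gain crossover: |G(jω)| = 1 at ω ≈ 0.108 rad/sec.
∠G(j0.108) = −90° − arctan(0.108/2.33) − arctan(0.108/3.73) ≈ -94.32°
PM = 180° + (-94.32°) = 85.68°

86 deg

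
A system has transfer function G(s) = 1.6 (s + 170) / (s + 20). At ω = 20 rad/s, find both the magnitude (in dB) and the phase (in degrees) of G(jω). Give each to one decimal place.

|G| = 19.7 dB, ∠G = -38.3°

|j20 + 170| = √(20² + 170²) = 171.2
|j20 + 20| = √(20² + 20²) = 28.28
|G(j20)| = 1.6 × 171.2 / 28.28 = 9.683
20 log₁₀(9.683) = 19.72 dB
∠(j20 + 170) = arctan(20/170) = 6.71°
∠(j20 + 20) = arctan(20/20) = 45.00°
∠G(j20) = 6.71° − 45.00° = -38.29°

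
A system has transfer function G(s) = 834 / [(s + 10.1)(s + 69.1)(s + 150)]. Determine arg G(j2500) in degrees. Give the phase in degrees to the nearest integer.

∠(j2500 + 10.1) = arctan(2500/10.1) = 89.77°
∠(j2500 + 69.1) = arctan(2500/69.1) = 88.42°
∠(j2500 + 150) = arctan(2500/150) = 86.57°
∠G(j2500) = − (89.77° + 88.42° + 86.57°) = -264.75°

-265°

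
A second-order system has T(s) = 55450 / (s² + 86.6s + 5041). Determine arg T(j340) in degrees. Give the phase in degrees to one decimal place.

-165.1 deg

∠[(j340)² + 86.6(j340) + 5041] = ∠[-1.1056e+05 + j29444] = 165.09°
∠T(j340) = −165.09° = -165.09°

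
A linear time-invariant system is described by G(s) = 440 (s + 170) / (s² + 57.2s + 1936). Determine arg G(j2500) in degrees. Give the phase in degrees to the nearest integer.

∠(j2500 + 170) = arctan(2500/170) = 86.11°
∠[(j2500)² + 57.2(j2500) + 1936] = ∠[-6.2481e+06 + j1.43e+05] = 178.69°
∠G(j2500) = 86.11° − 178.69° = -92.58°

-93°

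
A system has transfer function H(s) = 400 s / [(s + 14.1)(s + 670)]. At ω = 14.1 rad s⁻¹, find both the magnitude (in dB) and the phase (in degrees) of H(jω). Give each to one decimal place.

|H| = -7.5 dB, ∠H = 43.8°

|j14.1| = 14.1
|j14.1 + 14.1| = √(14.1² + 14.1²) = 19.94
|j14.1 + 670| = √(14.1² + 670²) = 670.1
|H(j14.1)| = 400 × 14.1 / (19.94 × 670.1) = 0.42206
20 log₁₀(0.42206) = -7.49 dB
∠(j14.1) = 90.00°
∠(j14.1 + 14.1) = arctan(14.1/14.1) = 45.00°
∠(j14.1 + 670) = arctan(14.1/670) = 1.21°
∠H(j14.1) = 90.00° − (45.00° + 1.21°) = 43.79°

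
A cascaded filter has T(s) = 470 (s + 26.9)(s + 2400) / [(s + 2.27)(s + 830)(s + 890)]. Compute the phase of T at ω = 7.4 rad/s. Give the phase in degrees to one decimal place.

∠(j7.4 + 26.9) = arctan(7.4/26.9) = 15.38°
∠(j7.4 + 2400) = arctan(7.4/2400) = 0.18°
∠(j7.4 + 2.27) = arctan(7.4/2.27) = 72.95°
∠(j7.4 + 830) = arctan(7.4/830) = 0.51°
∠(j7.4 + 890) = arctan(7.4/890) = 0.48°
∠T(j7.4) = 15.38° + 0.18° − (72.95° + 0.51° + 0.48°) = -58.38°

-58.4°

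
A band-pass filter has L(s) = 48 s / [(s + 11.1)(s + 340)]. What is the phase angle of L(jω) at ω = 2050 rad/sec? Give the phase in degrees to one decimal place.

∠(j2050) = 90.00°
∠(j2050 + 11.1) = arctan(2050/11.1) = 89.69°
∠(j2050 + 340) = arctan(2050/340) = 80.58°
∠L(j2050) = 90.00° − (89.69° + 80.58°) = -80.27°

-80.3°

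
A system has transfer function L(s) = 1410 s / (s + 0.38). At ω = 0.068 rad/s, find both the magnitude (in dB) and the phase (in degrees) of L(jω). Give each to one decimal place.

|j0.068| = 0.068
|j0.068 + 0.38| = √(0.068² + 0.38²) = 0.386
|L(j0.068)| = 1410 × 0.068 / 0.386 = 248.37
20 log₁₀(248.37) = 47.90 dB
∠(j0.068) = 90.00°
∠(j0.068 + 0.38) = arctan(0.068/0.38) = 10.15°
∠L(j0.068) = 90.00° − 10.15° = 79.85°

|L| = 47.9 dB, ∠L = 79.9°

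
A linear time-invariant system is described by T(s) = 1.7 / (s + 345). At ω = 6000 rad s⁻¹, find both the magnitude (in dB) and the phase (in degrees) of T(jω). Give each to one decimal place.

|j6000 + 345| = √(6000² + 345²) = 6010
|T(j6000)| = 1.7 / 6010 = 0.00028287
20 log₁₀(0.00028287) = -70.97 dB
∠(j6000 + 345) = arctan(6000/345) = 86.71°
∠T(j6000) = −86.71° = -86.71°

|T| = -71.0 dB, ∠T = -86.7°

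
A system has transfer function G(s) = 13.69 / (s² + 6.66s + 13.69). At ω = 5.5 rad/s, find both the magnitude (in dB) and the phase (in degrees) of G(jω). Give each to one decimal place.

|(j5.5)² + 6.66(j5.5) + 13.69| = |-16.56 + j36.63| = 40.2
|G(j5.5)| = 13.69 / 40.2 = 0.34055
20 log₁₀(0.34055) = -9.36 dB
∠[(j5.5)² + 6.66(j5.5) + 13.69] = ∠[-16.56 + j36.63] = 114.33°
∠G(j5.5) = −114.33° = -114.33°

|G| = -9.4 dB, ∠G = -114.3°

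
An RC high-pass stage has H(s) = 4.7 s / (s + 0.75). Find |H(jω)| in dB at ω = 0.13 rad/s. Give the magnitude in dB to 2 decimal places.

-1.91 dB

|j0.13| = 0.13
|j0.13 + 0.75| = √(0.13² + 0.75²) = 0.7612
|H(j0.13)| = 4.7 × 0.13 / 0.7612 = 0.8027
20 log₁₀(0.8027) = -1.909 dB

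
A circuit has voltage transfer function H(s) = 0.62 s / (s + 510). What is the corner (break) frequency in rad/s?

The single real pole at s = −510 gives a corner at ω = 510 rad/s.

510 rad/s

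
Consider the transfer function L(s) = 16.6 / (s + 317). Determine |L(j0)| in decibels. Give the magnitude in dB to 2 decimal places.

-25.62 dB

L(0) = 16.6 / 317 = 0.052366
20 log₁₀(0.052366) = -25.619 dB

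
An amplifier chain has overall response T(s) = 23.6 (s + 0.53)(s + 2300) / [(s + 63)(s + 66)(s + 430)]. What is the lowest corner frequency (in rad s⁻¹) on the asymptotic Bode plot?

0.53 rad s⁻¹

Break frequencies occur at each pole and zero magnitude: 0.53 rad s⁻¹, 63 rad s⁻¹, 66 rad s⁻¹, 430 rad s⁻¹, 2300 rad s⁻¹.
The lowest is 0.53 rad s⁻¹.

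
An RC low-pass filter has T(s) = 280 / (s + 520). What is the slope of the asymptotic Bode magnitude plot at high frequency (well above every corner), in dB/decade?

-20 dB/decade

With 0 zeros and 1 pole, the high-frequency asymptotic slope is 20 × (0 − 1) = -20 dB/decade.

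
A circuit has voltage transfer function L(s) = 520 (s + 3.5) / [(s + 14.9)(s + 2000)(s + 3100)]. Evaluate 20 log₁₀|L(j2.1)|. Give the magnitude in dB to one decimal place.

|j2.1 + 3.5| = √(2.1² + 3.5²) = 4.082
|j2.1 + 14.9| = √(2.1² + 14.9²) = 15.05
|j2.1 + 2000| = √(2.1² + 2000²) = 2000
|j2.1 + 3100| = √(2.1² + 3100²) = 3100
|L(j2.1)| = 520 × 4.082 / (15.05 × 2000 × 3100) = 2.2751e-05
20 log₁₀(2.2751e-05) = -92.86 dB

-92.9 dB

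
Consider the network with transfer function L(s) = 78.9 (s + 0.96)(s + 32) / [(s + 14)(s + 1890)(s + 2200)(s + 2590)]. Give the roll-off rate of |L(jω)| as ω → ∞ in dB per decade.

-40 dB/decade

With 2 zeros and 4 poles, the high-frequency asymptotic slope is 20 × (2 − 4) = -40 dB/decade.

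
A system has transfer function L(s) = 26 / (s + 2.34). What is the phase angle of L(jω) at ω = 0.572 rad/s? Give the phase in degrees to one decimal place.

-13.7°

∠(j0.572 + 2.34) = arctan(0.572/2.34) = 13.74°
∠L(j0.572) = −13.74° = -13.74°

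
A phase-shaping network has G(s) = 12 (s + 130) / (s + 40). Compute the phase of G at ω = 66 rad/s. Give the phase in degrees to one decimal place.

-31.9°

∠(j66 + 130) = arctan(66/130) = 26.92°
∠(j66 + 40) = arctan(66/40) = 58.78°
∠G(j66) = 26.92° − 58.78° = -31.87°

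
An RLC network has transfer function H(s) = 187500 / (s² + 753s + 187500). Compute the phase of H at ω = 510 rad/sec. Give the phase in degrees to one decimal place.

-100.7°

∠[(j510)² + 753(j510) + 187500] = ∠[-72600 + j3.8403e+05] = 100.71°
∠H(j510) = −100.71° = -100.71°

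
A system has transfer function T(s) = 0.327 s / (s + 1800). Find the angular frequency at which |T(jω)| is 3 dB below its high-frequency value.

For a single-pole high-pass, the −3 dB point is at the pole: ω = 1800 rad/s.

1800 rad/s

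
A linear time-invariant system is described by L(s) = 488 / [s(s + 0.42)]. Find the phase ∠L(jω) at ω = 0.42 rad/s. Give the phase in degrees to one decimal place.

-135.0°

∠(j0.42 + 0.42) = arctan(0.42/0.42) = 45.00°
∠(j0.42) = 90.00°
∠L(j0.42) = − (45.00° + 90.00°) = -135.00°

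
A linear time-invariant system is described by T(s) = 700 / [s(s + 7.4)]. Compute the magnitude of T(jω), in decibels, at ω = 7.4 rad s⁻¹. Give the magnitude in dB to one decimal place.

|j7.4 + 7.4| = √(7.4² + 7.4²) = 10.47
|j7.4| = 7.4
|T(j7.4)| = 700 / (10.47 × 7.4) = 9.039
20 log₁₀(9.039) = 19.12 dB

19.1 dB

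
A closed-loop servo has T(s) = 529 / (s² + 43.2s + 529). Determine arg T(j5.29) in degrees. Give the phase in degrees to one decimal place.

∠[(j5.29)² + 43.2(j5.29) + 529] = ∠[501.02 + j228.53] = 24.52°
∠T(j5.29) = −24.52° = -24.52°

-24.5°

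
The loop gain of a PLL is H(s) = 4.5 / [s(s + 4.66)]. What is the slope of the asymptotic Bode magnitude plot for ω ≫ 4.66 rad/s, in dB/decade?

With 0 zeros and 2 poles, the high-frequency asymptotic slope is 20 × (0 − 2) = -40 dB/decade.

-40 dB/decade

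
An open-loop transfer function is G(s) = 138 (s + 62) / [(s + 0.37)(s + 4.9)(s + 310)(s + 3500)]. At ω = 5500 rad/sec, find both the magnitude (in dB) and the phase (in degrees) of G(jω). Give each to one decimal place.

|j5500 + 62| = √(5500² + 62²) = 5500
|j5500 + 0.37| = √(5500² + 0.37²) = 5500
|j5500 + 4.9| = √(5500² + 4.9²) = 5500
|j5500 + 310| = √(5500² + 310²) = 5509
|j5500 + 3500| = √(5500² + 3500²) = 6519
|G(j5500)| = 138 × 5500 / (5500 × 5500 × 5509 × 6519) = 6.9871e-10
20 log₁₀(6.9871e-10) = -183.11 dB
∠(j5500 + 62) = arctan(5500/62) = 89.35°
∠(j5500 + 0.37) = arctan(5500/0.37) = 90.00°
∠(j5500 + 4.9) = arctan(5500/4.9) = 89.95°
∠(j5500 + 310) = arctan(5500/310) = 86.77°
∠(j5500 + 3500) = arctan(5500/3500) = 57.53°
∠G(j5500) = 89.35° − (90.00° + 89.95° + 86.77° + 57.53°) = -234.89°

|G| = -183.1 dB, ∠G = -234.9 deg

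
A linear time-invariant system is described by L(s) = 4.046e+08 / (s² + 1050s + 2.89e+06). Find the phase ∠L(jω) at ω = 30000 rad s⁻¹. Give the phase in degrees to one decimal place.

∠[(j30000)² + 1050(j30000) + 2.89e+06] = ∠[-8.9711e+08 + j3.15e+07] = 177.99°
∠L(j30000) = −177.99° = -177.99°

-178.0°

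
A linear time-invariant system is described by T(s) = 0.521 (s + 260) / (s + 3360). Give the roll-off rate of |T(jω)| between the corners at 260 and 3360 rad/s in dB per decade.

20 dB/decade

In this band the factors already past their corner are: zero at 260; net slope = 20 dB/decade.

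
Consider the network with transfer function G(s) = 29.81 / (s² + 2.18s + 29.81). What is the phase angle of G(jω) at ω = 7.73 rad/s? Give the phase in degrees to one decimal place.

∠[(j7.73)² + 2.18(j7.73) + 29.81] = ∠[-29.943 + j16.851] = 150.63°
∠G(j7.73) = −150.63° = -150.63°

-150.6 deg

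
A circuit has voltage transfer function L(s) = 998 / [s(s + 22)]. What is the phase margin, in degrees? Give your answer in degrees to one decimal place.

Gain crossover: |L(jω)| = 1 at ω ≈ 28 rad/s.
∠L(j28) = −90° − arctan(28/22) ≈ -141.86°
PM = 180° + (-141.86°) = 38.14°

38.1°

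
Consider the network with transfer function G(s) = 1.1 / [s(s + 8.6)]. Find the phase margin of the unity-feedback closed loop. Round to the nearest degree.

Gain crossover: |G(jω)| = 1 at ω ≈ 0.128 rad/s.
∠G(j0.128) = −90° − arctan(0.128/8.6) ≈ -90.85°
PM = 180° + (-90.85°) = 89.15°

89°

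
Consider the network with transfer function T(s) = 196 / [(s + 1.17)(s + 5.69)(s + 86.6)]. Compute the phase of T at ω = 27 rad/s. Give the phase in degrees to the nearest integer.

-183°

∠(j27 + 1.17) = arctan(27/1.17) = 87.52°
∠(j27 + 5.69) = arctan(27/5.69) = 78.10°
∠(j27 + 86.6) = arctan(27/86.6) = 17.32°
∠T(j27) = − (87.52° + 78.10° + 17.32°) = -182.93°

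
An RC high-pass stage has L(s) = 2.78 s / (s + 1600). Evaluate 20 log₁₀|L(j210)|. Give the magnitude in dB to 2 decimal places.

|j210| = 210
|j210 + 1600| = √(210² + 1600²) = 1614
|L(j210)| = 2.78 × 210 / 1614 = 0.36177
20 log₁₀(0.36177) = -8.831 dB

-8.83 dB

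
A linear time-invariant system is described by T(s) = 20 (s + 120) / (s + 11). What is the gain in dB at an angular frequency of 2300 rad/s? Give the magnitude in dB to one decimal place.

26.0 dB

|j2300 + 120| = √(2300² + 120²) = 2303
|j2300 + 11| = √(2300² + 11²) = 2300
|T(j2300)| = 20 × 2303 / 2300 = 20.027
20 log₁₀(20.027) = 26.03 dB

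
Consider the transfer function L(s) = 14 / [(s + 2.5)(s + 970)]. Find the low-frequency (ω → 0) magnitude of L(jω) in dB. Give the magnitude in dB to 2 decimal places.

-44.77 dB

L(0) = 14 / (2.5 × 970) = 0.0057732
20 log₁₀(0.0057732) = -44.772 dB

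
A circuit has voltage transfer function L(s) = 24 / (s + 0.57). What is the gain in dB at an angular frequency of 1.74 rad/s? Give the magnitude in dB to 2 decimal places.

|j1.74 + 0.57| = √(1.74² + 0.57²) = 1.831
|L(j1.74)| = 24 / 1.831 = 13.108
20 log₁₀(13.108) = 22.351 dB

22.35 dB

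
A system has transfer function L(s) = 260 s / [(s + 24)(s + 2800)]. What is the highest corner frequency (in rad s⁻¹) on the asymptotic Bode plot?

Break frequencies occur at each pole and zero magnitude: 24 rad s⁻¹, 2800 rad s⁻¹.
The highest is 2800 rad s⁻¹.

2800 rad s⁻¹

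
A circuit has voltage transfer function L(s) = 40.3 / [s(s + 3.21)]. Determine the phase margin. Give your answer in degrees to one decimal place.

Gain crossover: |L(jω)| = 1 at ω ≈ 5.96 rad s⁻¹.
∠L(j5.96) = −90° − arctan(5.96/3.21) ≈ -151.68°
PM = 180° + (-151.68°) = 28.32°

28.3°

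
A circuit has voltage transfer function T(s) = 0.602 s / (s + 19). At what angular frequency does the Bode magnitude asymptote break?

The single real pole at s = −19 gives a corner at ω = 19 rad s⁻¹.

19 rad s⁻¹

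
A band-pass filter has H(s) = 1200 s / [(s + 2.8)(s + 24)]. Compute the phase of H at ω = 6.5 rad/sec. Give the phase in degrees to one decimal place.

∠(j6.5) = 90.00°
∠(j6.5 + 2.8) = arctan(6.5/2.8) = 66.70°
∠(j6.5 + 24) = arctan(6.5/24) = 15.15°
∠H(j6.5) = 90.00° − (66.70° + 15.15°) = 8.15°

8.2°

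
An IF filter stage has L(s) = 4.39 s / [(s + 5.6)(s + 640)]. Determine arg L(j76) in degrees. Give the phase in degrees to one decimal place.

∠(j76) = 90.00°
∠(j76 + 5.6) = arctan(76/5.6) = 85.79°
∠(j76 + 640) = arctan(76/640) = 6.77°
∠L(j76) = 90.00° − (85.79° + 6.77°) = -2.56°

-2.6°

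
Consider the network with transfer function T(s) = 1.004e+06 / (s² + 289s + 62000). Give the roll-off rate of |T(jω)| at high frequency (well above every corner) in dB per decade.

With 0 zeros and 2 poles, the high-frequency asymptotic slope is 20 × (0 − 2) = -40 dB/decade.

-40 dB/decade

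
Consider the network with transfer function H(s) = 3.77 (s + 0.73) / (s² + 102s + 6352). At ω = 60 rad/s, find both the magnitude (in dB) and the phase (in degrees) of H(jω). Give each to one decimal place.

|j60 + 0.73| = √(60² + 0.73²) = 60
|(j60)² + 102(j60) + 6352| = |2752 + j6120| = 6710
|H(j60)| = 3.77 × 60 / 6710 = 0.033712
20 log₁₀(0.033712) = -29.44 dB
∠(j60 + 0.73) = arctan(60/0.73) = 89.30°
∠[(j60)² + 102(j60) + 6352] = ∠[2752 + j6120] = 65.79°
∠H(j60) = 89.30° − 65.79° = 23.52°

|H| = -29.4 dB, ∠H = 23.5°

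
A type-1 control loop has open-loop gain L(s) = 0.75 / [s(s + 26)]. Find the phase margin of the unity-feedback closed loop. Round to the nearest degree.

Gain crossover: |L(jω)| = 1 at ω ≈ 0.0288 rad/sec.
∠L(j0.0288) = −90° − arctan(0.0288/26) ≈ -90.06°
PM = 180° + (-90.06°) = 89.94°

90°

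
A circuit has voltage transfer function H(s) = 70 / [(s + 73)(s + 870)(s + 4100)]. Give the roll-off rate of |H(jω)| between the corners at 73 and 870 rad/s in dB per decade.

In this band the factors already past their corner are: pole at 73; net slope = -20 dB/decade.

-20 dB/decade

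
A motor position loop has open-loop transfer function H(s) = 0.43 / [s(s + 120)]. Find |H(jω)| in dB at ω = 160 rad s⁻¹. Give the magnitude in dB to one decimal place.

|j160 + 120| = √(160² + 120²) = 200
|j160| = 160
|H(j160)| = 0.43 / (200 × 160) = 1.3437e-05
20 log₁₀(1.3437e-05) = -97.43 dB

-97.4 dB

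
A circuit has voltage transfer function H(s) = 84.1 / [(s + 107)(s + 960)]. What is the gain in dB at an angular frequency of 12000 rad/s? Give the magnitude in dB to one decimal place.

|j12000 + 107| = √(12000² + 107²) = 1.2e+04
|j12000 + 960| = √(12000² + 960²) = 1.204e+04
|H(j12000)| = 84.1 / (1.2e+04 × 1.204e+04) = 5.8214e-07
20 log₁₀(5.8214e-07) = -124.70 dB

-124.7 dB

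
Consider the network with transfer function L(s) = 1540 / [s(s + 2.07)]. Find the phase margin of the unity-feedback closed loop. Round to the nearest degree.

3°

Gain crossover: |L(jω)| = 1 at ω ≈ 39.2 rad/s.
∠L(j39.2) = −90° − arctan(39.2/2.07) ≈ -176.98°
PM = 180° + (-176.98°) = 3.02°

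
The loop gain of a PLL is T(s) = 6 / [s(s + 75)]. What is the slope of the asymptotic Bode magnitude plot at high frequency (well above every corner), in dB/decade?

With 0 zeros and 2 poles, the high-frequency asymptotic slope is 20 × (0 − 2) = -40 dB/decade.

-40 dB/decade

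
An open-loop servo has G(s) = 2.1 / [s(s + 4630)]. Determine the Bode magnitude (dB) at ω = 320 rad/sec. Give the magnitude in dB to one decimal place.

-117.0 dB

|j320 + 4630| = √(320² + 4630²) = 4641
|j320| = 320
|G(j320)| = 2.1 / (4641 × 320) = 1.414e-06
20 log₁₀(1.414e-06) = -116.99 dB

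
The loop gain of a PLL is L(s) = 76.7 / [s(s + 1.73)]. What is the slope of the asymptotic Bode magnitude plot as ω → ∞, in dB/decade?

-40 dB/decade

With 0 zeros and 2 poles, the high-frequency asymptotic slope is 20 × (0 − 2) = -40 dB/decade.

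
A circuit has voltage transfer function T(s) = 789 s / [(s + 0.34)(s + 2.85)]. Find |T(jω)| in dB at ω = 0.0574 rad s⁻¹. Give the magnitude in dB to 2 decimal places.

33.27 dB

|j0.0574| = 0.0574
|j0.0574 + 0.34| = √(0.0574² + 0.34²) = 0.3448
|j0.0574 + 2.85| = √(0.0574² + 2.85²) = 2.851
|T(j0.0574)| = 789 × 0.0574 / (0.3448 × 2.851) = 46.076
20 log₁₀(46.076) = 33.269 dB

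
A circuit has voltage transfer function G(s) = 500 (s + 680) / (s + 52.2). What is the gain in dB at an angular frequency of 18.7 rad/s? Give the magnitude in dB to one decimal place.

|j18.7 + 680| = √(18.7² + 680²) = 680.3
|j18.7 + 52.2| = √(18.7² + 52.2²) = 55.45
|G(j18.7)| = 500 × 680.3 / 55.45 = 6134.1
20 log₁₀(6134.1) = 75.76 dB

75.8 dB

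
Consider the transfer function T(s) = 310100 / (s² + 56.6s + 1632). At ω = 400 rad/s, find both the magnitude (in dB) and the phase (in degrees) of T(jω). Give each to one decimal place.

|(j400)² + 56.6(j400) + 1632| = |-1.5837e+05 + j22640| = 1.6e+05
|T(j400)| = 310100 / 1.6e+05 = 1.9384
20 log₁₀(1.9384) = 5.75 dB
∠[(j400)² + 56.6(j400) + 1632] = ∠[-1.5837e+05 + j22640] = 171.86°
∠T(j400) = −171.86° = -171.86°

|T| = 5.7 dB, ∠T = -171.9 deg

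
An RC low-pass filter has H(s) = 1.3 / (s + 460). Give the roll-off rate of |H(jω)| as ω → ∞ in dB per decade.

With 0 zeros and 1 pole, the high-frequency asymptotic slope is 20 × (0 − 1) = -20 dB/decade.

-20 dB/decade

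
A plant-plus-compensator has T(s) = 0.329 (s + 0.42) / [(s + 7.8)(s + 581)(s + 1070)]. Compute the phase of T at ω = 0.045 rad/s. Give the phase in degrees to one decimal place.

∠(j0.045 + 0.42) = arctan(0.045/0.42) = 6.12°
∠(j0.045 + 7.8) = arctan(0.045/7.8) = 0.33°
∠(j0.045 + 581) = arctan(0.045/581) = 0.00°
∠(j0.045 + 1070) = arctan(0.045/1070) = 0.00°
∠T(j0.045) = 6.12° − (0.33° + 0.00° + 0.00°) = 5.78°

5.8°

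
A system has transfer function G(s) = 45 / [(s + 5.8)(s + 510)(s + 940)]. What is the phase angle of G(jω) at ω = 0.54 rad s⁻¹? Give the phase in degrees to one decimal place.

-5.4°

∠(j0.54 + 5.8) = arctan(0.54/5.8) = 5.32°
∠(j0.54 + 510) = arctan(0.54/510) = 0.06°
∠(j0.54 + 940) = arctan(0.54/940) = 0.03°
∠G(j0.54) = − (5.32° + 0.06° + 0.03°) = -5.41°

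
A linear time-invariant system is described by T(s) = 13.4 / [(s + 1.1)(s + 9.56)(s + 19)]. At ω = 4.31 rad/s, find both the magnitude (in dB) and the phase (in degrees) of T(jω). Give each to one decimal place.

|T| = -36.6 dB, ∠T = -112.7°

|j4.31 + 1.1| = √(4.31² + 1.1²) = 4.448
|j4.31 + 9.56| = √(4.31² + 9.56²) = 10.49
|j4.31 + 19| = √(4.31² + 19²) = 19.48
|T(j4.31)| = 13.4 / (4.448 × 10.49 × 19.48) = 0.014745
20 log₁₀(0.014745) = -36.63 dB
∠(j4.31 + 1.1) = arctan(4.31/1.1) = 75.68°
∠(j4.31 + 9.56) = arctan(4.31/9.56) = 24.27°
∠(j4.31 + 19) = arctan(4.31/19) = 12.78°
∠T(j4.31) = − (75.68° + 24.27° + 12.78°) = -112.73°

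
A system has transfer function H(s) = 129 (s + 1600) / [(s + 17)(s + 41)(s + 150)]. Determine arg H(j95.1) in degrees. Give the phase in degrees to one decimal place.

∠(j95.1 + 1600) = arctan(95.1/1600) = 3.40°
∠(j95.1 + 17) = arctan(95.1/17) = 79.86°
∠(j95.1 + 41) = arctan(95.1/41) = 66.68°
∠(j95.1 + 150) = arctan(95.1/150) = 32.37°
∠H(j95.1) = 3.40° − (79.86° + 66.68° + 32.37°) = -175.52°

-175.5°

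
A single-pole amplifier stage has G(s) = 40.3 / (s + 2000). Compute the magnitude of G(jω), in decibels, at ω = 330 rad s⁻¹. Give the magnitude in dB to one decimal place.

-34.0 dB

|j330 + 2000| = √(330² + 2000²) = 2027
|G(j330)| = 40.3 / 2027 = 0.019881
20 log₁₀(0.019881) = -34.03 dB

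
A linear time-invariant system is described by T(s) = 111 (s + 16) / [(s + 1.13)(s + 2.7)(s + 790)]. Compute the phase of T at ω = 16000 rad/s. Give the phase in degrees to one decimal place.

∠(j16000 + 16) = arctan(16000/16) = 89.94°
∠(j16000 + 1.13) = arctan(16000/1.13) = 90.00°
∠(j16000 + 2.7) = arctan(16000/2.7) = 89.99°
∠(j16000 + 790) = arctan(16000/790) = 87.17°
∠T(j16000) = 89.94° − (90.00° + 89.99° + 87.17°) = -177.22°

-177.2 deg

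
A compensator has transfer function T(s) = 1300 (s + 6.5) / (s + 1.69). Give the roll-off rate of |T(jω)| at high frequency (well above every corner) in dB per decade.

With 1 zero and 1 pole, the high-frequency asymptotic slope is 20 × (1 − 1) = 0 dB/decade.

0 dB/decade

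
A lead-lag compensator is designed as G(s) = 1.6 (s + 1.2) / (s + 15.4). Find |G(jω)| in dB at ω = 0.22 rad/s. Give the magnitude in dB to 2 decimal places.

|j0.22 + 1.2| = √(0.22² + 1.2²) = 1.22
|j0.22 + 15.4| = √(0.22² + 15.4²) = 15.4
|G(j0.22)| = 1.6 × 1.22 / 15.4 = 0.12674
20 log₁₀(0.12674) = -17.942 dB

-17.94 dB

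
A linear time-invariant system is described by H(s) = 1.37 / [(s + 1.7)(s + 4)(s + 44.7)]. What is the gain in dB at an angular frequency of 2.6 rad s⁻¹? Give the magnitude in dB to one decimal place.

-53.7 dB

|j2.6 + 1.7| = √(2.6² + 1.7²) = 3.106
|j2.6 + 4| = √(2.6² + 4²) = 4.771
|j2.6 + 44.7| = √(2.6² + 44.7²) = 44.78
|H(j2.6)| = 1.37 / (3.106 × 4.771 × 44.78) = 0.0020646
20 log₁₀(0.0020646) = -53.70 dB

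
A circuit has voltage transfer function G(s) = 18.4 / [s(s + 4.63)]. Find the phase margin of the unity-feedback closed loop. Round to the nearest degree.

Gain crossover: |G(jω)| = 1 at ω ≈ 3.25 rad s⁻¹.
∠G(j3.25) = −90° − arctan(3.25/4.63) ≈ -125.08°
PM = 180° + (-125.08°) = 54.92°

55 deg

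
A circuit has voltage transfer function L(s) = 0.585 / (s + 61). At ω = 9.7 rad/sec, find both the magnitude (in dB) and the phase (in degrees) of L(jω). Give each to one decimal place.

|L| = -40.5 dB, ∠L = -9.0 deg

|j9.7 + 61| = √(9.7² + 61²) = 61.77
|L(j9.7)| = 0.585 / 61.77 = 0.0094712
20 log₁₀(0.0094712) = -40.47 dB
∠(j9.7 + 61) = arctan(9.7/61) = 9.04°
∠L(j9.7) = −9.04° = -9.04°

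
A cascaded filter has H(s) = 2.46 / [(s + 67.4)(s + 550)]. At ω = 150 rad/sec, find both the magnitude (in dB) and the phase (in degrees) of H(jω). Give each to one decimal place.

|H| = -91.6 dB, ∠H = -81.1°

|j150 + 67.4| = √(150² + 67.4²) = 164.4
|j150 + 550| = √(150² + 550²) = 570.1
|H(j150)| = 2.46 / (164.4 × 570.1) = 2.624e-05
20 log₁₀(2.624e-05) = -91.62 dB
∠(j150 + 67.4) = arctan(150/67.4) = 65.80°
∠(j150 + 550) = arctan(150/550) = 15.26°
∠H(j150) = − (65.80° + 15.26°) = -81.06°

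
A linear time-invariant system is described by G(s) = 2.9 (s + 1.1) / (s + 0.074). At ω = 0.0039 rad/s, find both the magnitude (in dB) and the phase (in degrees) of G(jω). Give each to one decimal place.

|G| = 32.7 dB, ∠G = -2.8°

|j0.0039 + 1.1| = √(0.0039² + 1.1²) = 1.1
|j0.0039 + 0.074| = √(0.0039² + 0.074²) = 0.0741
|G(j0.0039)| = 2.9 × 1.1 / 0.0741 = 43.049
20 log₁₀(43.049) = 32.68 dB
∠(j0.0039 + 1.1) = arctan(0.0039/1.1) = 0.20°
∠(j0.0039 + 0.074) = arctan(0.0039/0.074) = 3.02°
∠G(j0.0039) = 0.20° − 3.02° = -2.81°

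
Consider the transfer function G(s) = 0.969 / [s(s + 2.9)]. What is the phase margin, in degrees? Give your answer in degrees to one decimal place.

Gain crossover: |G(jω)| = 1 at ω ≈ 0.332 rad s⁻¹.
∠G(j0.332) = −90° − arctan(0.332/2.9) ≈ -96.53°
PM = 180° + (-96.53°) = 83.47°

83.5°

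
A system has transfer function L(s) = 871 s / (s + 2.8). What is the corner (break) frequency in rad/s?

The single real pole at s = −2.8 gives a corner at ω = 2.8 rad/s.

2.8 rad/s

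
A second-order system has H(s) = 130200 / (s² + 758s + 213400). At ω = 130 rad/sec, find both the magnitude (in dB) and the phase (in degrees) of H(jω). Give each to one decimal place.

|(j130)² + 758(j130) + 213400| = |1.965e+05 + j98540| = 2.198e+05
|H(j130)| = 130200 / 2.198e+05 = 0.59229
20 log₁₀(0.59229) = -4.55 dB
∠[(j130)² + 758(j130) + 213400] = ∠[1.965e+05 + j98540] = 26.63°
∠H(j130) = −26.63° = -26.63°

|H| = -4.5 dB, ∠H = -26.6°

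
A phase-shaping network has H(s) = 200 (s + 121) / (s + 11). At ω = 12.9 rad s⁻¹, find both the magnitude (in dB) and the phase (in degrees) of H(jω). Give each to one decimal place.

|j12.9 + 121| = √(12.9² + 121²) = 121.7
|j12.9 + 11| = √(12.9² + 11²) = 16.95
|H(j12.9)| = 200 × 121.7 / 16.95 = 1435.6
20 log₁₀(1435.6) = 63.14 dB
∠(j12.9 + 121) = arctan(12.9/121) = 6.09°
∠(j12.9 + 11) = arctan(12.9/11) = 49.55°
∠H(j12.9) = 6.09° − 49.55° = -43.46°

|H| = 63.1 dB, ∠H = -43.5°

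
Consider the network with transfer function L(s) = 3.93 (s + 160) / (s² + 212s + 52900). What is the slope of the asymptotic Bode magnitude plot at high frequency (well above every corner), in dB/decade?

-20 dB/decade

With 1 zero and 2 poles, the high-frequency asymptotic slope is 20 × (1 − 2) = -20 dB/decade.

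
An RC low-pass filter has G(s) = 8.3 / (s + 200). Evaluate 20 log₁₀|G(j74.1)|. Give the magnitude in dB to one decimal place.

-28.2 dB

|j74.1 + 200| = √(74.1² + 200²) = 213.3
|G(j74.1)| = 8.3 / 213.3 = 0.038915
20 log₁₀(0.038915) = -28.20 dB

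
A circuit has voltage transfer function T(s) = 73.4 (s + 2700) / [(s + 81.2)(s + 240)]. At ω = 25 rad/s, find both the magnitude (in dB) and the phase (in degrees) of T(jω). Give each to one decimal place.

|T| = 19.7 dB, ∠T = -22.5°

|j25 + 2700| = √(25² + 2700²) = 2700
|j25 + 81.2| = √(25² + 81.2²) = 84.96
|j25 + 240| = √(25² + 240²) = 241.3
|T(j25)| = 73.4 × 2700 / (84.96 × 241.3) = 9.6672
20 log₁₀(9.6672) = 19.71 dB
∠(j25 + 2700) = arctan(25/2700) = 0.53°
∠(j25 + 81.2) = arctan(25/81.2) = 17.11°
∠(j25 + 240) = arctan(25/240) = 5.95°
∠T(j25) = 0.53° − (17.11° + 5.95°) = -22.53°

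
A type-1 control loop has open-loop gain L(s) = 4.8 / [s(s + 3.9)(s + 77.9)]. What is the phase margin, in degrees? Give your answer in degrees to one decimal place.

89.8 deg

Gain crossover: |L(jω)| = 1 at ω ≈ 0.0158 rad/sec.
∠L(j0.0158) = −90° − arctan(0.0158/3.9) − arctan(0.0158/77.9) ≈ -90.24°
PM = 180° + (-90.24°) = 89.76°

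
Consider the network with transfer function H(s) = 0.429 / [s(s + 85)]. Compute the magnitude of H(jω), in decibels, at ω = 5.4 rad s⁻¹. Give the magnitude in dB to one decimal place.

|j5.4 + 85| = √(5.4² + 85²) = 85.17
|j5.4| = 5.4
|H(j5.4)| = 0.429 / (85.17 × 5.4) = 0.00093276
20 log₁₀(0.00093276) = -60.60 dB

-60.6 dB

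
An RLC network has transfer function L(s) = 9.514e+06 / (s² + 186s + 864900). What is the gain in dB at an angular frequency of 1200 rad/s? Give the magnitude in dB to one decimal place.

|(j1200)² + 186(j1200) + 864900| = |-5.751e+05 + j2.232e+05| = 6.169e+05
|L(j1200)| = 9.514e+06 / 6.169e+05 = 15.422
20 log₁₀(15.422) = 23.76 dB

23.8 dB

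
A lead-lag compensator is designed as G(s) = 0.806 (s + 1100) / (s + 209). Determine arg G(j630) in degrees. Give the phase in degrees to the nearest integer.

-42°

∠(j630 + 1100) = arctan(630/1100) = 29.80°
∠(j630 + 209) = arctan(630/209) = 71.65°
∠G(j630) = 29.80° − 71.65° = -41.85°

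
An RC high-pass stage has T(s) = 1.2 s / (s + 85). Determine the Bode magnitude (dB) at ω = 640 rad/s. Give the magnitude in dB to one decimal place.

|j640| = 640
|j640 + 85| = √(640² + 85²) = 645.6
|T(j640)| = 1.2 × 640 / 645.6 = 1.1896
20 log₁₀(1.1896) = 1.51 dB

1.5 dB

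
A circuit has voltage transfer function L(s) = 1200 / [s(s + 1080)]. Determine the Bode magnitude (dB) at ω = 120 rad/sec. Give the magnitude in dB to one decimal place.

-40.7 dB

|j120 + 1080| = √(120² + 1080²) = 1087
|j120| = 120
|L(j120)| = 1200 / (1087 × 120) = 0.0092026
20 log₁₀(0.0092026) = -40.72 dB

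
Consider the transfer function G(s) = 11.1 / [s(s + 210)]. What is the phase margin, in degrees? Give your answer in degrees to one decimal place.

Gain crossover: |G(jω)| = 1 at ω ≈ 0.0529 rad/sec.
∠G(j0.0529) = −90° − arctan(0.0529/210) ≈ -90.01°
PM = 180° + (-90.01°) = 89.99°

90.0°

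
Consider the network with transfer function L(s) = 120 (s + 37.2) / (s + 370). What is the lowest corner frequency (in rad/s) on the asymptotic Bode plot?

Break frequencies occur at each pole and zero magnitude: 37.2 rad/s, 370 rad/s.
The lowest is 37.2 rad/s.

37.2 rad/s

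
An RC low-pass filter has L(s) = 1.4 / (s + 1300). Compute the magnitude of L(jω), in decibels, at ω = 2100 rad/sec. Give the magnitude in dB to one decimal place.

-64.9 dB

|j2100 + 1300| = √(2100² + 1300²) = 2470
|L(j2100)| = 1.4 / 2470 = 0.00056684
20 log₁₀(0.00056684) = -64.93 dB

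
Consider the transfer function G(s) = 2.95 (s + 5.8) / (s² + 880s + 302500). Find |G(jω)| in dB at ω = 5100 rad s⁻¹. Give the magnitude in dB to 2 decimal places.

-64.78 dB

|j5100 + 5.8| = √(5100² + 5.8²) = 5100
|(j5100)² + 880(j5100) + 302500| = |-2.5708e+07 + j4.488e+06| = 2.61e+07
|G(j5100)| = 2.95 × 5100 / 2.61e+07 = 0.00057652
20 log₁₀(0.00057652) = -64.784 dB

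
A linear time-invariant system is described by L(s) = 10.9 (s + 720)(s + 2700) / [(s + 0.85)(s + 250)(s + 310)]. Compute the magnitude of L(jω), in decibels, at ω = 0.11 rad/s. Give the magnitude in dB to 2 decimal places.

50.08 dB

|j0.11 + 720| = √(0.11² + 720²) = 720
|j0.11 + 2700| = √(0.11² + 2700²) = 2700
|j0.11 + 0.85| = √(0.11² + 0.85²) = 0.8571
|j0.11 + 250| = √(0.11² + 250²) = 250
|j0.11 + 310| = √(0.11² + 310²) = 310
|L(j0.11)| = 10.9 × 720 × 2700 / (0.8571 × 250 × 310) = 319
20 log₁₀(319) = 50.076 dB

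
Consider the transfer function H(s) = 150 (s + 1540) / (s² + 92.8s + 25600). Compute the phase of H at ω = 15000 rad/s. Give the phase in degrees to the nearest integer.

∠(j15000 + 1540) = arctan(15000/1540) = 84.14°
∠[(j15000)² + 92.8(j15000) + 25600] = ∠[-2.2497e+08 + j1.392e+06] = 179.65°
∠H(j15000) = 84.14° − 179.65° = -95.51°

-96 deg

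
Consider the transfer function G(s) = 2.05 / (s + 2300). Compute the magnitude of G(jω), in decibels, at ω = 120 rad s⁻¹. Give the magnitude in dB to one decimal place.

-61.0 dB

|j120 + 2300| = √(120² + 2300²) = 2303
|G(j120)| = 2.05 / 2303 = 0.00089009
20 log₁₀(0.00089009) = -61.01 dB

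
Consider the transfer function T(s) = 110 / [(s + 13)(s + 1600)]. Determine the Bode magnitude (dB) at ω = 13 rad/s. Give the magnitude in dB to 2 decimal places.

-48.54 dB

|j13 + 13| = √(13² + 13²) = 18.38
|j13 + 1600| = √(13² + 1600²) = 1600
|T(j13)| = 110 / (18.38 × 1600) = 0.0037394
20 log₁₀(0.0037394) = -48.544 dB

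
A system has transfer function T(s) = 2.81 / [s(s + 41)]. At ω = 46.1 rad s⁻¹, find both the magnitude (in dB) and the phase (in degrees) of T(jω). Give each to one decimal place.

|j46.1 + 41| = √(46.1² + 41²) = 61.69
|j46.1| = 46.1
|T(j46.1)| = 2.81 / (61.69 × 46.1) = 0.000988
20 log₁₀(0.000988) = -60.10 dB
∠(j46.1 + 41) = arctan(46.1/41) = 48.35°
∠(j46.1) = 90.00°
∠T(j46.1) = − (48.35° + 90.00°) = -138.35°

|T| = -60.1 dB, ∠T = -138.4°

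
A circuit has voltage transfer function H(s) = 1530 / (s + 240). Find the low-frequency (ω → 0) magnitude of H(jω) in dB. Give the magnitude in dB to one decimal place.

16.1 dB

H(0) = 1530 / 240 = 6.375
20 log₁₀(6.375) = 16.09 dB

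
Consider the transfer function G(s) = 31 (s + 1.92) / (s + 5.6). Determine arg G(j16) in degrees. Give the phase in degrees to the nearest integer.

∠(j16 + 1.92) = arctan(16/1.92) = 83.16°
∠(j16 + 5.6) = arctan(16/5.6) = 70.71°
∠G(j16) = 83.16° − 70.71° = 12.45°

12°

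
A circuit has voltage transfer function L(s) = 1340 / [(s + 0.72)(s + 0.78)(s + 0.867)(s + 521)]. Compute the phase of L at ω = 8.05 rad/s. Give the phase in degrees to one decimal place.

∠(j8.05 + 0.72) = arctan(8.05/0.72) = 84.89°
∠(j8.05 + 0.78) = arctan(8.05/0.78) = 84.47°
∠(j8.05 + 0.867) = arctan(8.05/0.867) = 83.85°
∠(j8.05 + 521) = arctan(8.05/521) = 0.89°
∠L(j8.05) = − (84.89° + 84.47° + 83.85° + 0.89°) = -254.09°

-254.1°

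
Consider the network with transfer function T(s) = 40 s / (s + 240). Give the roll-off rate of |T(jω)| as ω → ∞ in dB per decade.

0 dB/decade

With 1 zero and 1 pole, the high-frequency asymptotic slope is 20 × (1 − 1) = 0 dB/decade.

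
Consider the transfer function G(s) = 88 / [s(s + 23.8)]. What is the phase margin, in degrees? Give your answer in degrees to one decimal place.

81.3°

Gain crossover: |G(jω)| = 1 at ω ≈ 3.65 rad s⁻¹.
∠G(j3.65) = −90° − arctan(3.65/23.8) ≈ -98.73°
PM = 180° + (-98.73°) = 81.27°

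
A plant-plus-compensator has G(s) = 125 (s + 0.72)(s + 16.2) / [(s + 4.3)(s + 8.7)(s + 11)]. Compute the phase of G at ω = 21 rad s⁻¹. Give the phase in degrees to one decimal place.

∠(j21 + 0.72) = arctan(21/0.72) = 88.04°
∠(j21 + 16.2) = arctan(21/16.2) = 52.35°
∠(j21 + 4.3) = arctan(21/4.3) = 78.43°
∠(j21 + 8.7) = arctan(21/8.7) = 67.50°
∠(j21 + 11) = arctan(21/11) = 62.35°
∠G(j21) = 88.04° + 52.35° − (78.43° + 67.50° + 62.35°) = -67.89°

-67.9°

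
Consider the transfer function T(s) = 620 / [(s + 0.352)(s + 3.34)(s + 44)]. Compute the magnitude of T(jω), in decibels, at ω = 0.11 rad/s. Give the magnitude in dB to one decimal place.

21.2 dB

|j0.11 + 0.352| = √(0.11² + 0.352²) = 0.3688
|j0.11 + 3.34| = √(0.11² + 3.34²) = 3.342
|j0.11 + 44| = √(0.11² + 44²) = 44
|T(j0.11)| = 620 / (0.3688 × 3.342 × 44) = 11.434
20 log₁₀(11.434) = 21.16 dB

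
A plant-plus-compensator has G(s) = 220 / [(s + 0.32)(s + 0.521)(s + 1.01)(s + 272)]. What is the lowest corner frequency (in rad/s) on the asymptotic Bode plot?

0.32 rad/s

Break frequencies occur at each pole and zero magnitude: 0.32 rad/s, 0.521 rad/s, 1.01 rad/s, 272 rad/s.
The lowest is 0.32 rad/s.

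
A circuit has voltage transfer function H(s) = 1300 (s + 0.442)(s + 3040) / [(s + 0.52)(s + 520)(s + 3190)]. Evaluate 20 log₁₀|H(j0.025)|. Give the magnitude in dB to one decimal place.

6.1 dB

|j0.025 + 0.442| = √(0.025² + 0.442²) = 0.4427
|j0.025 + 3040| = √(0.025² + 3040²) = 3040
|j0.025 + 0.52| = √(0.025² + 0.52²) = 0.5206
|j0.025 + 520| = √(0.025² + 520²) = 520
|j0.025 + 3190| = √(0.025² + 3190²) = 3190
|H(j0.025)| = 1300 × 0.4427 × 3040 / (0.5206 × 520 × 3190) = 2.026
20 log₁₀(2.026) = 6.13 dB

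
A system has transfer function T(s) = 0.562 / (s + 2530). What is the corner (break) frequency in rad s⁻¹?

2530 rad s⁻¹

The single real pole at s = −2530 gives a corner at ω = 2530 rad s⁻¹.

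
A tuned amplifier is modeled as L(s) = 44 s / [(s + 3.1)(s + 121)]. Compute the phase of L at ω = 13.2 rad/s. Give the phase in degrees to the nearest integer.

7 deg

∠(j13.2) = 90.00°
∠(j13.2 + 3.1) = arctan(13.2/3.1) = 76.78°
∠(j13.2 + 121) = arctan(13.2/121) = 6.23°
∠L(j13.2) = 90.00° − (76.78° + 6.23°) = 6.99°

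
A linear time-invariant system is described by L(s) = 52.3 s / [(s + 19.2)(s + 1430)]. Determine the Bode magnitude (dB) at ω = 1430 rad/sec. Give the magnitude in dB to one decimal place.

|j1430| = 1430
|j1430 + 19.2| = √(1430² + 19.2²) = 1430
|j1430 + 1430| = √(1430² + 1430²) = 2022
|L(j1430)| = 52.3 × 1430 / (1430 × 2022) = 0.025859
20 log₁₀(0.025859) = -31.75 dB

-31.7 dB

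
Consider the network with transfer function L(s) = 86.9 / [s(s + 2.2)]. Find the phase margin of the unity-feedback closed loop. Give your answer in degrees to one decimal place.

Gain crossover: |L(jω)| = 1 at ω ≈ 9.19 rad s⁻¹.
∠L(j9.19) = −90° − arctan(9.19/2.2) ≈ -166.54°
PM = 180° + (-166.54°) = 13.46°

13.5°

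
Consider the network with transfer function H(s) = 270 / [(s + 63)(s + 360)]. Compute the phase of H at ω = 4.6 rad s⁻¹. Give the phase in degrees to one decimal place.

-4.9°

∠(j4.6 + 63) = arctan(4.6/63) = 4.18°
∠(j4.6 + 360) = arctan(4.6/360) = 0.73°
∠H(j4.6) = − (4.18° + 0.73°) = -4.91°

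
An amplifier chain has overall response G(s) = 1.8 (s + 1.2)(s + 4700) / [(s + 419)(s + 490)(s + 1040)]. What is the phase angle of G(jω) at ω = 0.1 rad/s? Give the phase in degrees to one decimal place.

∠(j0.1 + 1.2) = arctan(0.1/1.2) = 4.76°
∠(j0.1 + 4700) = arctan(0.1/4700) = 0.00°
∠(j0.1 + 419) = arctan(0.1/419) = 0.01°
∠(j0.1 + 490) = arctan(0.1/490) = 0.01°
∠(j0.1 + 1040) = arctan(0.1/1040) = 0.01°
∠G(j0.1) = 4.76° + 0.00° − (0.01° + 0.01° + 0.01°) = 4.73°

4.7°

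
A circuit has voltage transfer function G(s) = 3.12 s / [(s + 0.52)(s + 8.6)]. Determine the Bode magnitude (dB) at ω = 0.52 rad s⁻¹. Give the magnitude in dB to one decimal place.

-11.8 dB

|j0.52| = 0.52
|j0.52 + 0.52| = √(0.52² + 0.52²) = 0.7354
|j0.52 + 8.6| = √(0.52² + 8.6²) = 8.616
|G(j0.52)| = 3.12 × 0.52 / (0.7354 × 8.616) = 0.25606
20 log₁₀(0.25606) = -11.83 dB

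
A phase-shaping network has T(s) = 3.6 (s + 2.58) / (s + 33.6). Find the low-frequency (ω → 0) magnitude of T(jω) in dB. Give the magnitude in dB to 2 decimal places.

T(0) = 3.6 × 2.58 / 33.6 = 0.27643
20 log₁₀(0.27643) = -11.168 dB

-11.17 dB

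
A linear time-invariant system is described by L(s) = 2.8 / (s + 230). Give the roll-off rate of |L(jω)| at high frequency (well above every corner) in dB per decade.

With 0 zeros and 1 pole, the high-frequency asymptotic slope is 20 × (0 − 1) = -20 dB/decade.

-20 dB/decade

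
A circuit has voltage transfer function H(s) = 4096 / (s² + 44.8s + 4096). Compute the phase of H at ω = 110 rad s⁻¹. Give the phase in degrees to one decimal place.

∠[(j110)² + 44.8(j110) + 4096] = ∠[-8004 + j4928] = 148.38°
∠H(j110) = −148.38° = -148.38°

-148.4°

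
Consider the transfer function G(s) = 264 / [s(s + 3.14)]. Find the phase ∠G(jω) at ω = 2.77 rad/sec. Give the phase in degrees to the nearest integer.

-131°

∠(j2.77 + 3.14) = arctan(2.77/3.14) = 41.42°
∠(j2.77) = 90.00°
∠G(j2.77) = − (41.42° + 90.00°) = -131.42°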